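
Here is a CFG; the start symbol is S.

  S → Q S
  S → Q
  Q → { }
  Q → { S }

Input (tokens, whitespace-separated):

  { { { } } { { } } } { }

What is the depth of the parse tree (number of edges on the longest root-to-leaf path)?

7

[S [Q { [S [Q { [S [Q { }]] }] [S [Q { [S [Q { }]] }]]] }] [S [Q { }]]]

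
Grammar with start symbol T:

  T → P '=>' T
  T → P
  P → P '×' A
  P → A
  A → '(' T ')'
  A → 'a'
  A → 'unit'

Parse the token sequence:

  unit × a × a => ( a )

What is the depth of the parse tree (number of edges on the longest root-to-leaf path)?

7

[T [P [P [P [A unit]] × [A a]] × [A a]] => [T [P [A ( [T [P [A a]]] )]]]]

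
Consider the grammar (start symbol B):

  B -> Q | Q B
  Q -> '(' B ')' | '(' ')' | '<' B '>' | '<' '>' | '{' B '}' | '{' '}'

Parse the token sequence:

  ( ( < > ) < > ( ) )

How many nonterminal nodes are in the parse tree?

[B [Q ( [B [Q ( [B [Q < >]] )] [B [Q < >] [B [Q ( )]]]] )]]

10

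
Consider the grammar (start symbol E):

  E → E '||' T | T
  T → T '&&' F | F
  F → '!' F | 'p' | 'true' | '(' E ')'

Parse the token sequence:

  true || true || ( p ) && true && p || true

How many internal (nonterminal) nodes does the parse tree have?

19

[E [E [E [E [T [F true]]] || [T [F true]]] || [T [T [T [F ( [E [T [F p]]] )]] && [F true]] && [F p]]] || [T [F true]]]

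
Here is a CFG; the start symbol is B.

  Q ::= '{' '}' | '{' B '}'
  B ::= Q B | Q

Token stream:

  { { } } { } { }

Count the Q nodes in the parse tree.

[B [Q { [B [Q { }]] }] [B [Q { }] [B [Q { }]]]]

4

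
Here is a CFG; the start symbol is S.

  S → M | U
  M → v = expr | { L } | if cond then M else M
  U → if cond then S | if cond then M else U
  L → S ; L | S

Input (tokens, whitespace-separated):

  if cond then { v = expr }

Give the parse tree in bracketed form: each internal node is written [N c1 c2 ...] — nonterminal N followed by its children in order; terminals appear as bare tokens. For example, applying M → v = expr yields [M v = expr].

S
U
if cond then S
if cond then M
if cond then { L }
if cond then { S }
if cond then { M }
if cond then { v = expr }

[S [U if cond then [S [M { [L [S [M v = expr]]] }]]]]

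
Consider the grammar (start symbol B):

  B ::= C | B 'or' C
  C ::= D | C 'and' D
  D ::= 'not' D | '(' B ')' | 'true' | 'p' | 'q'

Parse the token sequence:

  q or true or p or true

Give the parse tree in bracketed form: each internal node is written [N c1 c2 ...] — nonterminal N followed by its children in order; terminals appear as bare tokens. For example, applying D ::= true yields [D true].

B
B or C
B or C or C
B or C or C or C
C or C or C or C
D or C or C or C
q or C or C or C
q or D or C or C
q or true or C or C
q or true or D or C
q or true or p or C
q or true or p or D
q or true or p or true

[B [B [B [B [C [D q]]] or [C [D true]]] or [C [D p]]] or [C [D true]]]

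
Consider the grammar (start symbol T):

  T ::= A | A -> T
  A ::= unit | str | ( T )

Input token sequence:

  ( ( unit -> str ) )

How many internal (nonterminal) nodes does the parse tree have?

8

[T [A ( [T [A ( [T [A unit] -> [T [A str]]] )]] )]]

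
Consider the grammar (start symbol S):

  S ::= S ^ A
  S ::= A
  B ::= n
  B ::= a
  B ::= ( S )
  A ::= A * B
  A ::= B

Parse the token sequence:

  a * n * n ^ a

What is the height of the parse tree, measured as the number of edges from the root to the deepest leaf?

[S [S [A [A [A [B a]] * [B n]] * [B n]]] ^ [A [B a]]]

6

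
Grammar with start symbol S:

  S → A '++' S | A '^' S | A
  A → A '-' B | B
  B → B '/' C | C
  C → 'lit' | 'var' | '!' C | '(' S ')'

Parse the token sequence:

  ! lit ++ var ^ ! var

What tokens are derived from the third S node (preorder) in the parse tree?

[S [A [B [C ! [C lit]]]] ++ [S [A [B [C var]]] ^ [S [A [B [C ! [C var]]]]]]]

! var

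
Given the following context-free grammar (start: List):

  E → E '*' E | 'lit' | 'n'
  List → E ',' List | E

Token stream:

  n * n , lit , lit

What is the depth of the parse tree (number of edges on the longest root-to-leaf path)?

[List [E [E n] * [E n]] , [List [E lit] , [List [E lit]]]]

4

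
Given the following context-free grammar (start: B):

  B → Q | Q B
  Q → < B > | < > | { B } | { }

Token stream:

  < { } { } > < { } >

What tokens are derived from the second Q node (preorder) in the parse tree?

[B [Q < [B [Q { }] [B [Q { }]]] >] [B [Q < [B [Q { }]] >]]]

{ }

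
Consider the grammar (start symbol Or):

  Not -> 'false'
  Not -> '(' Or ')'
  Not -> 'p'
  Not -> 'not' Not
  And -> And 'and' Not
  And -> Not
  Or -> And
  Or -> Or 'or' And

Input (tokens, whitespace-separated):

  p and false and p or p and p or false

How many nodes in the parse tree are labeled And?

[Or [Or [Or [And [And [And [Not p]] and [Not false]] and [Not p]]] or [And [And [Not p]] and [Not p]]] or [And [Not false]]]

6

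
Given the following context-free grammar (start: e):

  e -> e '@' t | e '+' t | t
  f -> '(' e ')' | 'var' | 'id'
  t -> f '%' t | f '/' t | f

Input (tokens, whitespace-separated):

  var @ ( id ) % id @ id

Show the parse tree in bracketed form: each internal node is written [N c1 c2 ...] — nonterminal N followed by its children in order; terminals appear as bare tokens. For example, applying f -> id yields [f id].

e
e @ t
e @ t @ t
t @ t @ t
f @ t @ t
var @ t @ t
var @ f % t @ t
var @ ( e ) % t @ t
var @ ( t ) % t @ t
var @ ( f ) % t @ t
var @ ( id ) % t @ t
var @ ( id ) % f @ t
var @ ( id ) % id @ t
var @ ( id ) % id @ f
var @ ( id ) % id @ id

[e [e [e [t [f var]]] @ [t [f ( [e [t [f id]]] )] % [t [f id]]]] @ [t [f id]]]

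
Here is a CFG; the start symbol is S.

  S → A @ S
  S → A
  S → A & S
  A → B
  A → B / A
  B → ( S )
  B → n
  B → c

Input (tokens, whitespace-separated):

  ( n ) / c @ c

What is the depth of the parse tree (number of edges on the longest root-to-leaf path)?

[S [A [B ( [S [A [B n]]] )] / [A [B c]]] @ [S [A [B c]]]]

6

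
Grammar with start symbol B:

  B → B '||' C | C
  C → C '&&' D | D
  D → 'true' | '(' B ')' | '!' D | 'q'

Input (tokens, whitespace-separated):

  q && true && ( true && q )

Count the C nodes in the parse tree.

5

[B [C [C [C [D q]] && [D true]] && [D ( [B [C [C [D true]] && [D q]]] )]]]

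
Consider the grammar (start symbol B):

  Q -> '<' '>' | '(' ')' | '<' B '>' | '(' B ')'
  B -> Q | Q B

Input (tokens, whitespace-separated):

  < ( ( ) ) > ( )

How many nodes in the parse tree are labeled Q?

[B [Q < [B [Q ( [B [Q ( )]] )]] >] [B [Q ( )]]]

4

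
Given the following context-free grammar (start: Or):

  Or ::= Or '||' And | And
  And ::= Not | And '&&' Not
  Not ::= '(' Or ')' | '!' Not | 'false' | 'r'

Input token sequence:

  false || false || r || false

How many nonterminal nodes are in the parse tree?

12

[Or [Or [Or [Or [And [Not false]]] || [And [Not false]]] || [And [Not r]]] || [And [Not false]]]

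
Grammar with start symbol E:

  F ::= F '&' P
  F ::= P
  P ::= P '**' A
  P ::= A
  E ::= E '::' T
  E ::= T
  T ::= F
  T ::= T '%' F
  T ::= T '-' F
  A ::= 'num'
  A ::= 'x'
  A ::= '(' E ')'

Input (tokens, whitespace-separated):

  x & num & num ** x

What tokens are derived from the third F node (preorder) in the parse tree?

[E [T [F [F [F [P [A x]]] & [P [A num]]] & [P [P [A num]] ** [A x]]]]]

x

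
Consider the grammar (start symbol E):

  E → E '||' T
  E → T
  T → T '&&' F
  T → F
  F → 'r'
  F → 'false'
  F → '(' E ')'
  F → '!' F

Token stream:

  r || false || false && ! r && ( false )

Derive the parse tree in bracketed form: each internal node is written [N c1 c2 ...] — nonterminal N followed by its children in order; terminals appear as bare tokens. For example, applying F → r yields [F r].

[E [E [E [T [F r]]] || [T [F false]]] || [T [T [T [F false]] && [F ! [F r]]] && [F ( [E [T [F false]]] )]]]

E
E || T
E || T || T
T || T || T
F || T || T
r || T || T
r || F || T
r || false || T
r || false || T && F
r || false || T && F && F
r || false || F && F && F
r || false || false && F && F
r || false || false && ! F && F
r || false || false && ! r && F
r || false || false && ! r && ( E )
r || false || false && ! r && ( T )
r || false || false && ! r && ( F )
r || false || false && ! r && ( false )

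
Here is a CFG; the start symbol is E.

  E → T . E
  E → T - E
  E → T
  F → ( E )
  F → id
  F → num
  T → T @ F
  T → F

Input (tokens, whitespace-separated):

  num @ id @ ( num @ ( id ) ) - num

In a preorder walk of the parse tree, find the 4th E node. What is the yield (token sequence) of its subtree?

num

[E [T [T [T [F num]] @ [F id]] @ [F ( [E [T [T [F num]] @ [F ( [E [T [F id]]] )]]] )]] - [E [T [F num]]]]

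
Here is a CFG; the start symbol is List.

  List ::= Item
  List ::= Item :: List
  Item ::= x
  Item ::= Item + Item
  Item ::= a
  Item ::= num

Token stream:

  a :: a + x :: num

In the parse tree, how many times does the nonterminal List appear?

3

[List [Item a] :: [List [Item [Item a] + [Item x]] :: [List [Item num]]]]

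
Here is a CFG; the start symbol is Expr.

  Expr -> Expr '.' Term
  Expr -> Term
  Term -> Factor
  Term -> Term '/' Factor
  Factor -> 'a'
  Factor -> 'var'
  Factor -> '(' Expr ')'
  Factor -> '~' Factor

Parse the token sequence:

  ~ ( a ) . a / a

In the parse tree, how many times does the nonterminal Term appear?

[Expr [Expr [Term [Factor ~ [Factor ( [Expr [Term [Factor a]]] )]]]] . [Term [Term [Factor a]] / [Factor a]]]

4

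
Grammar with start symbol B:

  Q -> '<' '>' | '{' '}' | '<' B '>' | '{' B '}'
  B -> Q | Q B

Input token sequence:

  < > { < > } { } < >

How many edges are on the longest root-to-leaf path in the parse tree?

[B [Q < >] [B [Q { [B [Q < >]] }] [B [Q { }] [B [Q < >]]]]]

5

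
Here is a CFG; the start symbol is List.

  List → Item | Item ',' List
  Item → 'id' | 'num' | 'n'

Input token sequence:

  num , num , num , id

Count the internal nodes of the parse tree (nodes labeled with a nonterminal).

[List [Item num] , [List [Item num] , [List [Item num] , [List [Item id]]]]]

8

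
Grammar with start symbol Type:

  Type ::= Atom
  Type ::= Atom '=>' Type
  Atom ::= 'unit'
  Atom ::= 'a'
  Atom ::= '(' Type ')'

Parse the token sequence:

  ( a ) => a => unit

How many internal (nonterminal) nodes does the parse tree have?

[Type [Atom ( [Type [Atom a]] )] => [Type [Atom a] => [Type [Atom unit]]]]

8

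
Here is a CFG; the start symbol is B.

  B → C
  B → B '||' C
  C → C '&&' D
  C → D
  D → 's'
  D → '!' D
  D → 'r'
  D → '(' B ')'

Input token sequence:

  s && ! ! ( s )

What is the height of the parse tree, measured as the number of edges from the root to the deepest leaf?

[B [C [C [D s]] && [D ! [D ! [D ( [B [C [D s]]] )]]]]]

8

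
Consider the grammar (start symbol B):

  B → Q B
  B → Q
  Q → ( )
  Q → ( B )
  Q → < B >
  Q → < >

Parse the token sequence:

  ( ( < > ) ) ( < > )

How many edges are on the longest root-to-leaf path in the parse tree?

6

[B [Q ( [B [Q ( [B [Q < >]] )]] )] [B [Q ( [B [Q < >]] )]]]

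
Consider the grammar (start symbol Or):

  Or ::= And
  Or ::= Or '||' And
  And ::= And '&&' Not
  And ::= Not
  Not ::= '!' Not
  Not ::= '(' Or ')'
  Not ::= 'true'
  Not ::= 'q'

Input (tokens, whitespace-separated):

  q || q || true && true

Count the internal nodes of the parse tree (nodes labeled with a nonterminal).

11

[Or [Or [Or [And [Not q]]] || [And [Not q]]] || [And [And [Not true]] && [Not true]]]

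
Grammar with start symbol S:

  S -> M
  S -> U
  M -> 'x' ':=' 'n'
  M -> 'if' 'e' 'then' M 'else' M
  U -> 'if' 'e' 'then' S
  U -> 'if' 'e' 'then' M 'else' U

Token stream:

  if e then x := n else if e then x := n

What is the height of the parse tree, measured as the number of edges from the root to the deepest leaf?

[S [U if e then [M x := n] else [U if e then [S [M x := n]]]]]

5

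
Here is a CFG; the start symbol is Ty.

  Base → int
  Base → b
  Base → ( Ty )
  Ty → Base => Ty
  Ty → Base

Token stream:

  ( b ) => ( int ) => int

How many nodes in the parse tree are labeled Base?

[Ty [Base ( [Ty [Base b]] )] => [Ty [Base ( [Ty [Base int]] )] => [Ty [Base int]]]]

5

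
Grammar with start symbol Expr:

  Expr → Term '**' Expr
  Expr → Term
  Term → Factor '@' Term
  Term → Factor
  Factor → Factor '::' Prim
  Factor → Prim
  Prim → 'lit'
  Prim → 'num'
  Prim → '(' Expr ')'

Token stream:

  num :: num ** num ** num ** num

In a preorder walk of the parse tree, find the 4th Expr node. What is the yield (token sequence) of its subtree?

num

[Expr [Term [Factor [Factor [Prim num]] :: [Prim num]]] ** [Expr [Term [Factor [Prim num]]] ** [Expr [Term [Factor [Prim num]]] ** [Expr [Term [Factor [Prim num]]]]]]]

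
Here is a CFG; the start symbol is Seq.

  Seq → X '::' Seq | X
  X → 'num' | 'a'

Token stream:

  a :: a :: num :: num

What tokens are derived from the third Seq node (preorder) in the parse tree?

num :: num

[Seq [X a] :: [Seq [X a] :: [Seq [X num] :: [Seq [X num]]]]]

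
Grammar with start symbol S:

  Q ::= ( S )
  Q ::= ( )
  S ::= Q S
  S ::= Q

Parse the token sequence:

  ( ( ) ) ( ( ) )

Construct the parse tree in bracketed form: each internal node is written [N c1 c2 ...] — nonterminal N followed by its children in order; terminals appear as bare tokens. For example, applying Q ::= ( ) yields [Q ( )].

[S [Q ( [S [Q ( )]] )] [S [Q ( [S [Q ( )]] )]]]

S
Q S
( S ) S
( Q ) S
( ( ) ) S
( ( ) ) Q
( ( ) ) ( S )
( ( ) ) ( Q )
( ( ) ) ( ( ) )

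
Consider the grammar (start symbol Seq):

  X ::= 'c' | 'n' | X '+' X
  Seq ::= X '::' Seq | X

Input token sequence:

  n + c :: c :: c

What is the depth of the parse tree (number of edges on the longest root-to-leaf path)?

4

[Seq [X [X n] + [X c]] :: [Seq [X c] :: [Seq [X c]]]]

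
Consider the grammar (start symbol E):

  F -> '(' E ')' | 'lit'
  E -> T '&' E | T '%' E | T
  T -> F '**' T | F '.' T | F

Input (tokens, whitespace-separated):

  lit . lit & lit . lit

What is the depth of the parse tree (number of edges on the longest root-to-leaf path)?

5

[E [T [F lit] . [T [F lit]]] & [E [T [F lit] . [T [F lit]]]]]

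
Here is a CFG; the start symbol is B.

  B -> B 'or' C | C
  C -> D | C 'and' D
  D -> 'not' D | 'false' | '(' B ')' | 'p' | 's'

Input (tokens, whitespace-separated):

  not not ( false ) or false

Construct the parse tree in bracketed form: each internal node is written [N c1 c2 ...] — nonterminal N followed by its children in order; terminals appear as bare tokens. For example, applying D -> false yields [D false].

B
B or C
C or C
D or C
not D or C
not not D or C
not not ( B ) or C
not not ( C ) or C
not not ( D ) or C
not not ( false ) or C
not not ( false ) or D
not not ( false ) or false

[B [B [C [D not [D not [D ( [B [C [D false]]] )]]]]] or [C [D false]]]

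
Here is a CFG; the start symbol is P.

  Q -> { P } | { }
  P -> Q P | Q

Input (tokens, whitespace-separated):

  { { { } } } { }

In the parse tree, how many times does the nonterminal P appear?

4

[P [Q { [P [Q { [P [Q { }]] }]] }] [P [Q { }]]]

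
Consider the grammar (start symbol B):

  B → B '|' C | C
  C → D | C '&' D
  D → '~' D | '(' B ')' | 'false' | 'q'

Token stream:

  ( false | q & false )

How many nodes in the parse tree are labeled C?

4

[B [C [D ( [B [B [C [D false]]] | [C [C [D q]] & [D false]]] )]]]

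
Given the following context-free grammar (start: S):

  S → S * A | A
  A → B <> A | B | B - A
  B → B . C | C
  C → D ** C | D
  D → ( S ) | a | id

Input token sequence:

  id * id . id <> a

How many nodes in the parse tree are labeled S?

2

[S [S [A [B [C [D id]]]]] * [A [B [B [C [D id]]] . [C [D id]]] <> [A [B [C [D a]]]]]]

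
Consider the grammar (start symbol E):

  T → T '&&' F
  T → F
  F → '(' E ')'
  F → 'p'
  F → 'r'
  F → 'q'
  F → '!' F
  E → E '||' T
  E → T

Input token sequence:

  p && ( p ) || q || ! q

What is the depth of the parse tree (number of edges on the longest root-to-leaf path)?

8

[E [E [E [T [T [F p]] && [F ( [E [T [F p]]] )]]] || [T [F q]]] || [T [F ! [F q]]]]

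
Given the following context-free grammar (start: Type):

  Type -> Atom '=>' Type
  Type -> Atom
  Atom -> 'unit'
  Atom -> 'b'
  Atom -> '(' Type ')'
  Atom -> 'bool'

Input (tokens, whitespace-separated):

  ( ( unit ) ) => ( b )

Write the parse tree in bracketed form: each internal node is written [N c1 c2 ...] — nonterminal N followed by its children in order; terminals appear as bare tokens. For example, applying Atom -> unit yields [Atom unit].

Type
Atom => Type
( Type ) => Type
( Atom ) => Type
( ( Type ) ) => Type
( ( Atom ) ) => Type
( ( unit ) ) => Type
( ( unit ) ) => Atom
( ( unit ) ) => ( Type )
( ( unit ) ) => ( Atom )
( ( unit ) ) => ( b )

[Type [Atom ( [Type [Atom ( [Type [Atom unit]] )]] )] => [Type [Atom ( [Type [Atom b]] )]]]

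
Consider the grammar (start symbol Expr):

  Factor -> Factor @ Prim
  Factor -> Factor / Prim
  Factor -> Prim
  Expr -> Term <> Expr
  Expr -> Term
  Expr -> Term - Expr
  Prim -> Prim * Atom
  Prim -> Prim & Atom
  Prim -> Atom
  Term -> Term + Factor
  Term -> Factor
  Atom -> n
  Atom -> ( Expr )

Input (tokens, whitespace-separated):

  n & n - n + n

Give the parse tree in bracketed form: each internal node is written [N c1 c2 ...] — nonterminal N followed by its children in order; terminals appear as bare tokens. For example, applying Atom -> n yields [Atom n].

[Expr [Term [Factor [Prim [Prim [Atom n]] & [Atom n]]]] - [Expr [Term [Term [Factor [Prim [Atom n]]]] + [Factor [Prim [Atom n]]]]]]

Expr
Term - Expr
Factor - Expr
Prim - Expr
Prim & Atom - Expr
Atom & Atom - Expr
n & Atom - Expr
n & n - Expr
n & n - Term
n & n - Term + Factor
n & n - Factor + Factor
n & n - Prim + Factor
n & n - Atom + Factor
n & n - n + Factor
n & n - n + Prim
n & n - n + Atom
n & n - n + n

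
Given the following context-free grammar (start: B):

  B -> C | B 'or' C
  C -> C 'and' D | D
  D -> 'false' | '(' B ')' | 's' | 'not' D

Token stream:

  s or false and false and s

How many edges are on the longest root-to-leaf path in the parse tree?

[B [B [C [D s]]] or [C [C [C [D false]] and [D false]] and [D s]]]

5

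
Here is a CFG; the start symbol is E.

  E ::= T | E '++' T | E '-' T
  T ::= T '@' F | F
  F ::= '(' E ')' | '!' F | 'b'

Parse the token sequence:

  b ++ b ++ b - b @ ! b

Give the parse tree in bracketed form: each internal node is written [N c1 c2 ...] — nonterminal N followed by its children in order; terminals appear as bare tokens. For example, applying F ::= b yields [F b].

[E [E [E [E [T [F b]]] ++ [T [F b]]] ++ [T [F b]]] - [T [T [F b]] @ [F ! [F b]]]]

E
E - T
E ++ T - T
E ++ T ++ T - T
T ++ T ++ T - T
F ++ T ++ T - T
b ++ T ++ T - T
b ++ F ++ T - T
b ++ b ++ T - T
b ++ b ++ F - T
b ++ b ++ b - T
b ++ b ++ b - T @ F
b ++ b ++ b - F @ F
b ++ b ++ b - b @ F
b ++ b ++ b - b @ ! F
b ++ b ++ b - b @ ! b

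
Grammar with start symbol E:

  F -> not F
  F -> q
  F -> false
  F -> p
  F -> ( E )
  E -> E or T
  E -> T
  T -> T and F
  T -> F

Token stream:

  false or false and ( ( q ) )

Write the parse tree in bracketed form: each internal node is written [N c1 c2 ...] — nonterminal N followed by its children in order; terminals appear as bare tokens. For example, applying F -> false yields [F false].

[E [E [T [F false]]] or [T [T [F false]] and [F ( [E [T [F ( [E [T [F q]]] )]]] )]]]

E
E or T
T or T
F or T
false or T
false or T and F
false or F and F
false or false and F
false or false and ( E )
false or false and ( T )
false or false and ( F )
false or false and ( ( E ) )
false or false and ( ( T ) )
false or false and ( ( F ) )
false or false and ( ( q ) )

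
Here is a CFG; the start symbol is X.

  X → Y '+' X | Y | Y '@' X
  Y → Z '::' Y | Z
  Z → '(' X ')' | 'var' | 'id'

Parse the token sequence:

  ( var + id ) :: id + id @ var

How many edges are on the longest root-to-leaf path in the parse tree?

[X [Y [Z ( [X [Y [Z var]] + [X [Y [Z id]]]] )] :: [Y [Z id]]] + [X [Y [Z id]] @ [X [Y [Z var]]]]]

7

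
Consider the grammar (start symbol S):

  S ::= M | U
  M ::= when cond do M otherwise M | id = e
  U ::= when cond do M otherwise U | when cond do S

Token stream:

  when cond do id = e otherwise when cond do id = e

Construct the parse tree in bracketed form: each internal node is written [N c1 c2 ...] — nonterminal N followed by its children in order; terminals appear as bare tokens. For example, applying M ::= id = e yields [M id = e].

S
U
when cond do M otherwise U
when cond do id = e otherwise U
when cond do id = e otherwise when cond do S
when cond do id = e otherwise when cond do M
when cond do id = e otherwise when cond do id = e

[S [U when cond do [M id = e] otherwise [U when cond do [S [M id = e]]]]]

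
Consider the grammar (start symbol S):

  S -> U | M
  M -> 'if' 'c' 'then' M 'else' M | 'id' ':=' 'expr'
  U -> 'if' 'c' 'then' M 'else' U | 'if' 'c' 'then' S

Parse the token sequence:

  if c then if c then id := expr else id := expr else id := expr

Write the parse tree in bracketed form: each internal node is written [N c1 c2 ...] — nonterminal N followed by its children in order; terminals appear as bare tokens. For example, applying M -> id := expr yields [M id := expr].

S
M
if c then M else M
if c then if c then M else M else M
if c then if c then id := expr else M else M
if c then if c then id := expr else id := expr else M
if c then if c then id := expr else id := expr else id := expr

[S [M if c then [M if c then [M id := expr] else [M id := expr]] else [M id := expr]]]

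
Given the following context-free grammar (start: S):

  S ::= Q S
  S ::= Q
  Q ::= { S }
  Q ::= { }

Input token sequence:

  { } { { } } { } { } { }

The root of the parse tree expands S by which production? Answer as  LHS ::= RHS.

[S [Q { }] [S [Q { [S [Q { }]] }] [S [Q { }] [S [Q { }] [S [Q { }]]]]]]

S ::= Q S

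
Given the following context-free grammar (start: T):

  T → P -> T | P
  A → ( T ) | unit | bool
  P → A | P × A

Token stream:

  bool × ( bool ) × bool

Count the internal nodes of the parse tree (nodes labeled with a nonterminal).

[T [P [P [P [A bool]] × [A ( [T [P [A bool]]] )]] × [A bool]]]

10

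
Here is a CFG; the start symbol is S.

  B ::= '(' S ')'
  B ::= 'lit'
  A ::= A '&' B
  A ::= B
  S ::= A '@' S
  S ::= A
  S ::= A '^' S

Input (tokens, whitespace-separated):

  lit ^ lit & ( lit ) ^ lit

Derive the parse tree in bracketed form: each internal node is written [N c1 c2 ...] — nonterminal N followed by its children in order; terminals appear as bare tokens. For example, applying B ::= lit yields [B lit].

S
A ^ S
B ^ S
lit ^ S
lit ^ A ^ S
lit ^ A & B ^ S
lit ^ B & B ^ S
lit ^ lit & B ^ S
lit ^ lit & ( S ) ^ S
lit ^ lit & ( A ) ^ S
lit ^ lit & ( B ) ^ S
lit ^ lit & ( lit ) ^ S
lit ^ lit & ( lit ) ^ A
lit ^ lit & ( lit ) ^ B
lit ^ lit & ( lit ) ^ lit

[S [A [B lit]] ^ [S [A [A [B lit]] & [B ( [S [A [B lit]]] )]] ^ [S [A [B lit]]]]]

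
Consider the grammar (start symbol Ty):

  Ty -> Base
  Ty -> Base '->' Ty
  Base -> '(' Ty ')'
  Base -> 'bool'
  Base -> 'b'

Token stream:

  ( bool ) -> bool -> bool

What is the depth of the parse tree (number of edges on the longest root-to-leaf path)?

[Ty [Base ( [Ty [Base bool]] )] -> [Ty [Base bool] -> [Ty [Base bool]]]]

4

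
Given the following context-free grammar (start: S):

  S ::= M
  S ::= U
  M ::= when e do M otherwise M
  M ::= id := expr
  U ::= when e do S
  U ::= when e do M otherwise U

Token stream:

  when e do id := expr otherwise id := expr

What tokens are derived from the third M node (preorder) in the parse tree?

id := expr

[S [M when e do [M id := expr] otherwise [M id := expr]]]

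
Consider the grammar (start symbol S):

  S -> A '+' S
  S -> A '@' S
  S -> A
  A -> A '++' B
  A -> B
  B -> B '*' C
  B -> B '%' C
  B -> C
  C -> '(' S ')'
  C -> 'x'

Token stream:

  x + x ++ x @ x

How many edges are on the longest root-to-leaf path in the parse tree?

6

[S [A [B [C x]]] + [S [A [A [B [C x]]] ++ [B [C x]]] @ [S [A [B [C x]]]]]]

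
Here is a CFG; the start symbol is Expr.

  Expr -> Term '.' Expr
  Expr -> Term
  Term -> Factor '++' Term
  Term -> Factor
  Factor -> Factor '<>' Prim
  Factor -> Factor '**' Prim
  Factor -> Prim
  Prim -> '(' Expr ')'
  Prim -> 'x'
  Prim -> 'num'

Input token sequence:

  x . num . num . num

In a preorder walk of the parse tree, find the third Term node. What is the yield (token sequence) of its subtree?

[Expr [Term [Factor [Prim x]]] . [Expr [Term [Factor [Prim num]]] . [Expr [Term [Factor [Prim num]]] . [Expr [Term [Factor [Prim num]]]]]]]

num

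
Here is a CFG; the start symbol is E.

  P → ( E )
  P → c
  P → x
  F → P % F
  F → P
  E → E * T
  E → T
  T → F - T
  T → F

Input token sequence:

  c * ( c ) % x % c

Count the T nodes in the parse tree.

[E [E [T [F [P c]]]] * [T [F [P ( [E [T [F [P c]]]] )] % [F [P x] % [F [P c]]]]]]

3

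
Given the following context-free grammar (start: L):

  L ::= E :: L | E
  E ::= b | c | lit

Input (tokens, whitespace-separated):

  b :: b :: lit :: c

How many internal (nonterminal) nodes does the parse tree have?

8

[L [E b] :: [L [E b] :: [L [E lit] :: [L [E c]]]]]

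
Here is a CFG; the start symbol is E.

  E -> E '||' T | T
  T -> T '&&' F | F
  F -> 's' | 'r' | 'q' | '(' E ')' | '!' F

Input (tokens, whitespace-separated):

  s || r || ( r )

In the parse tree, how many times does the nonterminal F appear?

[E [E [E [T [F s]]] || [T [F r]]] || [T [F ( [E [T [F r]]] )]]]

4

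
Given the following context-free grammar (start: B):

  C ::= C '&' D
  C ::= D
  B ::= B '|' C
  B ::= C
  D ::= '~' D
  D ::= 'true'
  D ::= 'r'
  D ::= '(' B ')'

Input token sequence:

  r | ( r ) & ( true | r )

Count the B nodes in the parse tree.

[B [B [C [D r]]] | [C [C [D ( [B [C [D r]]] )]] & [D ( [B [B [C [D true]]] | [C [D r]]] )]]]

5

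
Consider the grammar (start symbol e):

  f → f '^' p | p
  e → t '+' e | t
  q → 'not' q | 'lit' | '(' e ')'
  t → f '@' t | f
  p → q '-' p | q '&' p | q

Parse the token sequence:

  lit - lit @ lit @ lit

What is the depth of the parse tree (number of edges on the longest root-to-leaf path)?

7

[e [t [f [p [q lit] - [p [q lit]]]] @ [t [f [p [q lit]]] @ [t [f [p [q lit]]]]]]]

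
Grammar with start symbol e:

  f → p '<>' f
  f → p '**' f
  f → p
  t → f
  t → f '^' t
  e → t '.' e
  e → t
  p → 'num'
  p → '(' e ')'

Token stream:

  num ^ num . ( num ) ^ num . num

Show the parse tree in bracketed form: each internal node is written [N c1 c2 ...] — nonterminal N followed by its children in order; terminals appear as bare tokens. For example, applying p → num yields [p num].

[e [t [f [p num]] ^ [t [f [p num]]]] . [e [t [f [p ( [e [t [f [p num]]]] )]] ^ [t [f [p num]]]] . [e [t [f [p num]]]]]]

e
t . e
f ^ t . e
p ^ t . e
num ^ t . e
num ^ f . e
num ^ p . e
num ^ num . e
num ^ num . t . e
num ^ num . f ^ t . e
num ^ num . p ^ t . e
num ^ num . ( e ) ^ t . e
num ^ num . ( t ) ^ t . e
num ^ num . ( f ) ^ t . e
num ^ num . ( p ) ^ t . e
num ^ num . ( num ) ^ t . e
num ^ num . ( num ) ^ f . e
num ^ num . ( num ) ^ p . e
num ^ num . ( num ) ^ num . e
num ^ num . ( num ) ^ num . t
num ^ num . ( num ) ^ num . f
num ^ num . ( num ) ^ num . p
num ^ num . ( num ) ^ num . num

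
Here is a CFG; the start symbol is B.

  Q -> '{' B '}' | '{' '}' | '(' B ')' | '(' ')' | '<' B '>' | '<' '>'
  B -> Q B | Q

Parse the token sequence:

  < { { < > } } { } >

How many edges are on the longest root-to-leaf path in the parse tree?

[B [Q < [B [Q { [B [Q { [B [Q < >]] }]] }] [B [Q { }]]] >]]

8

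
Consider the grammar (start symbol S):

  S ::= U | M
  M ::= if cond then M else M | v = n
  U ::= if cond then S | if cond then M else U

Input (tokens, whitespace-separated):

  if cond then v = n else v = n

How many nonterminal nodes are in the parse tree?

[S [M if cond then [M v = n] else [M v = n]]]

4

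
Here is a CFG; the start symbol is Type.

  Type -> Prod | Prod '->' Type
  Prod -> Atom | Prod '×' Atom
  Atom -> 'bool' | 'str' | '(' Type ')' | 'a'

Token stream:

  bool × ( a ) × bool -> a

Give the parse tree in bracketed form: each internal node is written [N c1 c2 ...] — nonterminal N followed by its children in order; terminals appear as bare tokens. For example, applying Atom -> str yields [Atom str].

[Type [Prod [Prod [Prod [Atom bool]] × [Atom ( [Type [Prod [Atom a]]] )]] × [Atom bool]] -> [Type [Prod [Atom a]]]]

Type
Prod -> Type
Prod × Atom -> Type
Prod × Atom × Atom -> Type
Atom × Atom × Atom -> Type
bool × Atom × Atom -> Type
bool × ( Type ) × Atom -> Type
bool × ( Prod ) × Atom -> Type
bool × ( Atom ) × Atom -> Type
bool × ( a ) × Atom -> Type
bool × ( a ) × bool -> Type
bool × ( a ) × bool -> Prod
bool × ( a ) × bool -> Atom
bool × ( a ) × bool -> a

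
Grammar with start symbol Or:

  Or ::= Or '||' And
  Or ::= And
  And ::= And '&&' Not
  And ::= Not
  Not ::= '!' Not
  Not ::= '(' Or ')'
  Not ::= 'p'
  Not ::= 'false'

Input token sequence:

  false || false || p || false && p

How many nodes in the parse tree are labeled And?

[Or [Or [Or [Or [And [Not false]]] || [And [Not false]]] || [And [Not p]]] || [And [And [Not false]] && [Not p]]]

5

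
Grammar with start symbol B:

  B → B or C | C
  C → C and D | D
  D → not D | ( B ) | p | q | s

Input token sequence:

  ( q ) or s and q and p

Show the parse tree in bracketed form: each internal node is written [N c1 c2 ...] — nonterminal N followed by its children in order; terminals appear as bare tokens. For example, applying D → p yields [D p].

B
B or C
C or C
D or C
( B ) or C
( C ) or C
( D ) or C
( q ) or C
( q ) or C and D
( q ) or C and D and D
( q ) or D and D and D
( q ) or s and D and D
( q ) or s and q and D
( q ) or s and q and p

[B [B [C [D ( [B [C [D q]]] )]]] or [C [C [C [D s]] and [D q]] and [D p]]]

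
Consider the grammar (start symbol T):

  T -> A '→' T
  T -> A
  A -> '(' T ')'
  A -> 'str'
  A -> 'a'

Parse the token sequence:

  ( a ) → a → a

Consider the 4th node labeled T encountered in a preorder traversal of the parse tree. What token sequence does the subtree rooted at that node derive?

a

[T [A ( [T [A a]] )] → [T [A a] → [T [A a]]]]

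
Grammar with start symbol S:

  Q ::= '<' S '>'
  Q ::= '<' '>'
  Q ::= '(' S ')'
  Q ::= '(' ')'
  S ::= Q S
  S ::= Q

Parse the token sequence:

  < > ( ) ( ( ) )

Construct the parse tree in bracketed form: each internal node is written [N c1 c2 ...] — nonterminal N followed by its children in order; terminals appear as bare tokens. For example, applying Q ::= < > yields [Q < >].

S
Q S
< > S
< > Q S
< > ( ) S
< > ( ) Q
< > ( ) ( S )
< > ( ) ( Q )
< > ( ) ( ( ) )

[S [Q < >] [S [Q ( )] [S [Q ( [S [Q ( )]] )]]]]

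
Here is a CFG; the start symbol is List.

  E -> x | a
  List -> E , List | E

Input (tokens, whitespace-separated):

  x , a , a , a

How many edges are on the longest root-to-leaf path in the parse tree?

5

[List [E x] , [List [E a] , [List [E a] , [List [E a]]]]]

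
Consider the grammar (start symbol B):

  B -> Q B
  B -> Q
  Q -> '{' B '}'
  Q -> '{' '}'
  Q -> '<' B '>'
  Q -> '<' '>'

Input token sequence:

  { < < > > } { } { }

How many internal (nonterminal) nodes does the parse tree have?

[B [Q { [B [Q < [B [Q < >]] >]] }] [B [Q { }] [B [Q { }]]]]

10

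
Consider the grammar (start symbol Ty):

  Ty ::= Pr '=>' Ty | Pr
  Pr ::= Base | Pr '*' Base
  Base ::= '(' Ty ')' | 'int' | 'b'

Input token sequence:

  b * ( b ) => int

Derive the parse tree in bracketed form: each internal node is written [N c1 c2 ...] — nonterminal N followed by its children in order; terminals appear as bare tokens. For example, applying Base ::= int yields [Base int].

Ty
Pr => Ty
Pr * Base => Ty
Base * Base => Ty
b * Base => Ty
b * ( Ty ) => Ty
b * ( Pr ) => Ty
b * ( Base ) => Ty
b * ( b ) => Ty
b * ( b ) => Pr
b * ( b ) => Base
b * ( b ) => int

[Ty [Pr [Pr [Base b]] * [Base ( [Ty [Pr [Base b]]] )]] => [Ty [Pr [Base int]]]]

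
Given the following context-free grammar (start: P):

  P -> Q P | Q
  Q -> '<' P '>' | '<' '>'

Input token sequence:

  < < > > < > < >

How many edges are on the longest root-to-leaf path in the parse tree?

4

[P [Q < [P [Q < >]] >] [P [Q < >] [P [Q < >]]]]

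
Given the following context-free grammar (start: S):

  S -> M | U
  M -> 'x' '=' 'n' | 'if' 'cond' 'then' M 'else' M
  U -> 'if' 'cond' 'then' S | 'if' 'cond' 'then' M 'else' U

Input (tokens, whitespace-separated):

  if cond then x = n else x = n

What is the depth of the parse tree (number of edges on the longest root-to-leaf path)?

3

[S [M if cond then [M x = n] else [M x = n]]]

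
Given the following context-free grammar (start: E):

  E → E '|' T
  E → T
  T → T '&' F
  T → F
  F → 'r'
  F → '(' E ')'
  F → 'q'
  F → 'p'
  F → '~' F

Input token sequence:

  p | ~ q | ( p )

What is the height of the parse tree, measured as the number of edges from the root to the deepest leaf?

6

[E [E [E [T [F p]]] | [T [F ~ [F q]]]] | [T [F ( [E [T [F p]]] )]]]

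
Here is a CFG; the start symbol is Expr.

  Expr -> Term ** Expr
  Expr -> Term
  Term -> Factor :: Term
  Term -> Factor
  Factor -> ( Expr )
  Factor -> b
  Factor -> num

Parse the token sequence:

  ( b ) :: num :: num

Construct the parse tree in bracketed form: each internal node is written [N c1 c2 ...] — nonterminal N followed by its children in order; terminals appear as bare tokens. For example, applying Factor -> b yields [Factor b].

Expr
Term
Factor :: Term
( Expr ) :: Term
( Term ) :: Term
( Factor ) :: Term
( b ) :: Term
( b ) :: Factor :: Term
( b ) :: num :: Term
( b ) :: num :: Factor
( b ) :: num :: num

[Expr [Term [Factor ( [Expr [Term [Factor b]]] )] :: [Term [Factor num] :: [Term [Factor num]]]]]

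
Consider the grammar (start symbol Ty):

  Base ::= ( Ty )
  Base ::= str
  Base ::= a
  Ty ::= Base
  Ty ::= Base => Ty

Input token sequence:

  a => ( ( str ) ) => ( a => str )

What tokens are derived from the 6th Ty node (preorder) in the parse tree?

a => str

[Ty [Base a] => [Ty [Base ( [Ty [Base ( [Ty [Base str]] )]] )] => [Ty [Base ( [Ty [Base a] => [Ty [Base str]]] )]]]]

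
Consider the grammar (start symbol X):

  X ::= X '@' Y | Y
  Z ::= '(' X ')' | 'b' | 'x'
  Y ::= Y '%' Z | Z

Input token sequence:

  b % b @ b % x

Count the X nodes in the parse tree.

2

[X [X [Y [Y [Z b]] % [Z b]]] @ [Y [Y [Z b]] % [Z x]]]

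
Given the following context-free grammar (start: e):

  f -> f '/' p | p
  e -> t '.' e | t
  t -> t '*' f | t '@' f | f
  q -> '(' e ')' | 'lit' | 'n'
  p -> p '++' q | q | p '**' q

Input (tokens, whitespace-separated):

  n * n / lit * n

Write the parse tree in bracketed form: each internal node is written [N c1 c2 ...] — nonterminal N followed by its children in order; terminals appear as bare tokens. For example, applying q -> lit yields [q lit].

e
t
t * f
t * f * f
f * f * f
p * f * f
q * f * f
n * f * f
n * f / p * f
n * p / p * f
n * q / p * f
n * n / p * f
n * n / q * f
n * n / lit * f
n * n / lit * p
n * n / lit * q
n * n / lit * n

[e [t [t [t [f [p [q n]]]] * [f [f [p [q n]]] / [p [q lit]]]] * [f [p [q n]]]]]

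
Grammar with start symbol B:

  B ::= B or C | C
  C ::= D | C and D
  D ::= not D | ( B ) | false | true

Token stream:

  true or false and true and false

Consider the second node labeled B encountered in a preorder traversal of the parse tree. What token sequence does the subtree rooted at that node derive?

true

[B [B [C [D true]]] or [C [C [C [D false]] and [D true]] and [D false]]]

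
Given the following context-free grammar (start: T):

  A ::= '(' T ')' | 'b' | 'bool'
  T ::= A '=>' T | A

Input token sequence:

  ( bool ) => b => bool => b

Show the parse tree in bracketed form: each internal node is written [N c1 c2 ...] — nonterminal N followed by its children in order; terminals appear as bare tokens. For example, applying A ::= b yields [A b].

[T [A ( [T [A bool]] )] => [T [A b] => [T [A bool] => [T [A b]]]]]

T
A => T
( T ) => T
( A ) => T
( bool ) => T
( bool ) => A => T
( bool ) => b => T
( bool ) => b => A => T
( bool ) => b => bool => T
( bool ) => b => bool => A
( bool ) => b => bool => b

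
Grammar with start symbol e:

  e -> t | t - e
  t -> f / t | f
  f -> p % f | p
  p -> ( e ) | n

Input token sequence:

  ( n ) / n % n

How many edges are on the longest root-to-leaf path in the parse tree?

8

[e [t [f [p ( [e [t [f [p n]]]] )]] / [t [f [p n] % [f [p n]]]]]]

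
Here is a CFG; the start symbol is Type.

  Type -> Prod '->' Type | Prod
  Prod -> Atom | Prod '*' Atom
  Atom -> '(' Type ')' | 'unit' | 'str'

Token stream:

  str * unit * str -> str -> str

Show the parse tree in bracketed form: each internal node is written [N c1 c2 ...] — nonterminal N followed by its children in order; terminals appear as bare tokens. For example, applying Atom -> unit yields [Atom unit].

Type
Prod -> Type
Prod * Atom -> Type
Prod * Atom * Atom -> Type
Atom * Atom * Atom -> Type
str * Atom * Atom -> Type
str * unit * Atom -> Type
str * unit * str -> Type
str * unit * str -> Prod -> Type
str * unit * str -> Atom -> Type
str * unit * str -> str -> Type
str * unit * str -> str -> Prod
str * unit * str -> str -> Atom
str * unit * str -> str -> str

[Type [Prod [Prod [Prod [Atom str]] * [Atom unit]] * [Atom str]] -> [Type [Prod [Atom str]] -> [Type [Prod [Atom str]]]]]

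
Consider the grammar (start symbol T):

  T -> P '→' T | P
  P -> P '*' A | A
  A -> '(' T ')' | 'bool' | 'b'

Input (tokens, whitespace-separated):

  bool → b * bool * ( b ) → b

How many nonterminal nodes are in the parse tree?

16

[T [P [A bool]] → [T [P [P [P [A b]] * [A bool]] * [A ( [T [P [A b]]] )]] → [T [P [A b]]]]]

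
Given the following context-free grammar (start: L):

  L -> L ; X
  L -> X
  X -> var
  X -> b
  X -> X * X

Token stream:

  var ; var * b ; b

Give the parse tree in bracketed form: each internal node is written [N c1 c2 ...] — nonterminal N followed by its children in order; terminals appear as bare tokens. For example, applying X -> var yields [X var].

[L [L [L [X var]] ; [X [X var] * [X b]]] ; [X b]]

L
L ; X
L ; X ; X
X ; X ; X
var ; X ; X
var ; X * X ; X
var ; var * X ; X
var ; var * b ; X
var ; var * b ; b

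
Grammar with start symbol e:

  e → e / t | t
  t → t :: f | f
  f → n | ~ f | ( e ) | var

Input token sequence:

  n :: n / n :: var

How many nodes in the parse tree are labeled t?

4

[e [e [t [t [f n]] :: [f n]]] / [t [t [f n]] :: [f var]]]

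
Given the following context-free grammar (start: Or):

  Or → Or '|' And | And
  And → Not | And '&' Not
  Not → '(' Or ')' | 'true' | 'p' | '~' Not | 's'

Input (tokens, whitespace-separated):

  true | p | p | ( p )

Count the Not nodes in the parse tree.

[Or [Or [Or [Or [And [Not true]]] | [And [Not p]]] | [And [Not p]]] | [And [Not ( [Or [And [Not p]]] )]]]

5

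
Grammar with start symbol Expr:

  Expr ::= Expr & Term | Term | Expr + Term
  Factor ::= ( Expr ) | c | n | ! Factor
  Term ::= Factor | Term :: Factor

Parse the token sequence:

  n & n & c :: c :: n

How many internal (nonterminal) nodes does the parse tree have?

13

[Expr [Expr [Expr [Term [Factor n]]] & [Term [Factor n]]] & [Term [Term [Term [Factor c]] :: [Factor c]] :: [Factor n]]]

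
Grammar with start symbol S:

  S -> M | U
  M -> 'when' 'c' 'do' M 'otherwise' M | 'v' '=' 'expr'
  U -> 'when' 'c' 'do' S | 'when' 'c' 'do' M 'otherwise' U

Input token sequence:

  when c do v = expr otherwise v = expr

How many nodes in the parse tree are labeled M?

[S [M when c do [M v = expr] otherwise [M v = expr]]]

3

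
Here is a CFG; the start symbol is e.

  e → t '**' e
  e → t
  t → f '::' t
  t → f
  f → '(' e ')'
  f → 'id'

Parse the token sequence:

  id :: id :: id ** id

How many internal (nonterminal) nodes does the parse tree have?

10

[e [t [f id] :: [t [f id] :: [t [f id]]]] ** [e [t [f id]]]]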